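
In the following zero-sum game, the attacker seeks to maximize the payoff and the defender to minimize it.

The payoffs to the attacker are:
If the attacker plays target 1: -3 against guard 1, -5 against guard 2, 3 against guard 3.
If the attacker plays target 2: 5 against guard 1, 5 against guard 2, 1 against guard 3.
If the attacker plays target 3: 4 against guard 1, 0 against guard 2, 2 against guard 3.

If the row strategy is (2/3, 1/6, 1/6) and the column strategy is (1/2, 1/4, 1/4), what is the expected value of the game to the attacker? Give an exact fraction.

Against (1/2, 1/4, 1/4), each row's expected payoff is target 1: -2; target 2: 4; target 3: 5/2.
Taking the (2/3, 1/6, 1/6)-weighted average: (2/3)·(-2) + (1/6)·(4) + (1/6)·(5/2) = -1/4.

-1/4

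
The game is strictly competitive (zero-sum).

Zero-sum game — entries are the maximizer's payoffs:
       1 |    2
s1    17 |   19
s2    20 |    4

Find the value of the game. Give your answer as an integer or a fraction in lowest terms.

52/3

Row minima are 17 and 4, so the maximizer's maximin is 17; column maxima are 20 and 19, so the minimizer's minimax is 19. These differ, so the equilibrium is in mixed strategies.
Let the maximizer play s1 with probability p. The minimizer is indifferent when 17p + 20(1−p) = 19p + 4(1−p), giving p = 8/9.
Let the minimizer play 1 with probability q. The maximizer is indifferent when 17q + 19(1−q) = 20q + 4(1−q), giving q = 5/6.
The value is 17·(5/6) + (19)·(1/6) = 52/3.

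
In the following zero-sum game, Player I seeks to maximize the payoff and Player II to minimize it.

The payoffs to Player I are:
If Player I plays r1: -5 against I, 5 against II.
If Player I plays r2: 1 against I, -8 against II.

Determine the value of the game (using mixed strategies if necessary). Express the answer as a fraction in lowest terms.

-35/19

Row minima are -5 and -8, so Player I's maximin is -5; column maxima are 1 and 5, so Player II's minimax is 1. These differ, so the equilibrium is in mixed strategies.
Let Player I play r1 with probability p. Player II is indifferent when −5p + (1−p) = 5p − 8(1−p), giving p = 9/19.
Let Player II play I with probability q. Player I is indifferent when −5q + 5(1−q) = q − 8(1−q), giving q = 13/19.
The value is -5·(13/19) + (5)·(6/19) = -35/19.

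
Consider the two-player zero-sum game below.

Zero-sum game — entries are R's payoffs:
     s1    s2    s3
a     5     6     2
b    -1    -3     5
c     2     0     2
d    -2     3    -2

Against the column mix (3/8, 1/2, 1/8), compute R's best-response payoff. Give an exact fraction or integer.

41/8

a: (5)·(3/8) + (6)·(1/2) + (2)·(1/8) = 41/8.
b: (-1)·(3/8) + (-3)·(1/2) + (5)·(1/8) = -5/4.
c: (2)·(3/8) + (0)·(1/2) + (2)·(1/8) = 1.
d: (-2)·(3/8) + (3)·(1/2) + (-2)·(1/8) = 1/2.
The best pure response is a with expected payoff 41/8.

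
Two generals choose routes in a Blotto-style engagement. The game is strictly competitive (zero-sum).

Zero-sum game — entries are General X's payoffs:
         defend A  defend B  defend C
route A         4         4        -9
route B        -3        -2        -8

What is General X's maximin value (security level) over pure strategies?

-8

The worst-case payoff for each row is route A: -9, route B: -8.
The best of these is -8.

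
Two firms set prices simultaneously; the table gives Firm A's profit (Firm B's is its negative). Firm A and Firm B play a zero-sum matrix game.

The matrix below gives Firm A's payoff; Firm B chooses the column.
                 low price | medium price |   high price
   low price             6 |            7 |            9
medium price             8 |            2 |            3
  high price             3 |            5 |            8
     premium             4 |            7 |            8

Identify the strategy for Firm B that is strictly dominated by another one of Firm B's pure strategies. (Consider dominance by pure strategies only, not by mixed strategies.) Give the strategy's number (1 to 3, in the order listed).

3

Firm B prefers columns that give Firm A less. Compare high price with medium price: 7 < 9, 2 < 3, 5 < 8, 7 < 8.
So medium price strictly dominates high price for Firm B; high price is strictly dominated.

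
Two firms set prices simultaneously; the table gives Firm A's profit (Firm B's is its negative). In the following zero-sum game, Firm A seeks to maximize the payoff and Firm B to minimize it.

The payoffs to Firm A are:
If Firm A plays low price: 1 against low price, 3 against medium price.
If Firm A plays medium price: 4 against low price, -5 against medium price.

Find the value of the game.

17/11

Row minima are 1 and -5, so Firm A's maximin is 1; column maxima are 4 and 3, so Firm B's minimax is 3. These differ, so the equilibrium is in mixed strategies.
Let Firm A play low price with probability p. Firm B is indifferent when p + 4(1−p) = 3p − 5(1−p), giving p = 9/11.
Let Firm B play low price with probability q. Firm A is indifferent when q + 3(1−q) = 4q − 5(1−q), giving q = 8/11.
The value is 1·(8/11) + (3)·(3/11) = 17/11.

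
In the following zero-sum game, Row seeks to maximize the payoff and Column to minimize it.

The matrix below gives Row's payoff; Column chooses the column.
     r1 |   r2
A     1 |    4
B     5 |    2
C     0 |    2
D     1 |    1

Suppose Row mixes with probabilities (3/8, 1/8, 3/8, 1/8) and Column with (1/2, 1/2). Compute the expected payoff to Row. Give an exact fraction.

15/8

Against (1/2, 1/2), each row's expected payoff is A: 5/2; B: 7/2; C: 1; D: 1.
Taking the (3/8, 1/8, 3/8, 1/8)-weighted average: (3/8)·(5/2) + (1/8)·(7/2) + (3/8)·(1) + (1/8)·(1) = 15/8.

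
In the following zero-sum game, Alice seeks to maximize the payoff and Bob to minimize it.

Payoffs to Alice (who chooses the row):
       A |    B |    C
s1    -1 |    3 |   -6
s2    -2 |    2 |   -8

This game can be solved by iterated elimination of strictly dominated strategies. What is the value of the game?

-6

Column B is strictly dominated by A for Bob (-1<3, -2<2); eliminate B.
Row s2 is strictly dominated by row s1 (-1>-2, -6>-8); eliminate s2.
Column A is strictly dominated by C for Bob (-6<-1); eliminate A.
Only (s1, C) remains, with payoff -6.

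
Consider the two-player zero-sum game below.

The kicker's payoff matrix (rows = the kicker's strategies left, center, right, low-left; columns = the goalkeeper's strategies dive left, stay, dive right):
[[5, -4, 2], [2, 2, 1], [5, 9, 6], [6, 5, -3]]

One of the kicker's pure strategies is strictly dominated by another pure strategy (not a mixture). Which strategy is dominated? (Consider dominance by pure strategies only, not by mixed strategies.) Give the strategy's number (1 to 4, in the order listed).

2

Compare center with right: 5 > 2, 9 > 2, 6 > 1.
So right strictly dominates center for the kicker; center is strictly dominated.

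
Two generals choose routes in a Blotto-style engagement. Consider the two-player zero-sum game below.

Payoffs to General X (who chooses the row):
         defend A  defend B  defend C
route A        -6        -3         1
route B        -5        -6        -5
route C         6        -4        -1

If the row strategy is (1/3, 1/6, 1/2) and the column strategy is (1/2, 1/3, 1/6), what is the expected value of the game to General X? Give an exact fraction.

Against (1/2, 1/3, 1/6), each row's expected payoff is route A: -23/6; route B: -16/3; route C: 3/2.
Taking the (1/3, 1/6, 1/2)-weighted average: (1/3)·(-23/6) + (1/6)·(-16/3) + (1/2)·(3/2) = -17/12.

-17/12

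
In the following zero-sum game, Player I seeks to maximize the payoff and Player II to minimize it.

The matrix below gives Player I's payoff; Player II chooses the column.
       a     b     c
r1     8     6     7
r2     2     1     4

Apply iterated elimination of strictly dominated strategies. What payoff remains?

Column a is strictly dominated by b for Player II (6<8, 1<2); eliminate a.
Column c is strictly dominated by b for Player II (6<7, 1<4); eliminate c.
Row r2 is strictly dominated by row r1 (6>1); eliminate r2.
Only (r1, b) remains, with payoff 6.

6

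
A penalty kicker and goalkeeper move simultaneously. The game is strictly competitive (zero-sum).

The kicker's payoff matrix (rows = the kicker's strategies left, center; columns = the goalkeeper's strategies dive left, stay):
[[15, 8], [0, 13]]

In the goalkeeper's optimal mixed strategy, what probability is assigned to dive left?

1/4

Row minima are 8 and 0, so the kicker's maximin is 8; column maxima are 15 and 13, so the goalkeeper's minimax is 13. These differ, so the equilibrium is in mixed strategies.
Let the goalkeeper play dive left with probability q. The kicker is indifferent when 15q + 8(1−q) = 13(1−q), giving q = 1/4.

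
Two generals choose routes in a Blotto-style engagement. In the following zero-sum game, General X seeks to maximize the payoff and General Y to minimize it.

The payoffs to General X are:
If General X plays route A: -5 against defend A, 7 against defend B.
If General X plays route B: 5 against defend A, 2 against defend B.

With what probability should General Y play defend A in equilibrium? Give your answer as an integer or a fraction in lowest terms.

Row minima are -5 and 2, so General X's maximin is 2; column maxima are 5 and 7, so General Y's minimax is 5. These differ, so the equilibrium is in mixed strategies.
Let General Y play defend A with probability q. General X is indifferent when −5q + 7(1−q) = 5q + 2(1−q), giving q = 1/3.

1/3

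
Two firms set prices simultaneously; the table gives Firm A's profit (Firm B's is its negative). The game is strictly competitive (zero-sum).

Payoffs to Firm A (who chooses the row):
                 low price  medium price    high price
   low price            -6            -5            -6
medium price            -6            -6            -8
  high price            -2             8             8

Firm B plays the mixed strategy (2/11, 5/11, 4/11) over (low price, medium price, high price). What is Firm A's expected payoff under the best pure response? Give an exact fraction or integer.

low price: (-6)·(2/11) + (-5)·(5/11) + (-6)·(4/11) = -61/11.
medium price: (-6)·(2/11) + (-6)·(5/11) + (-8)·(4/11) = -74/11.
high price: (-2)·(2/11) + (8)·(5/11) + (8)·(4/11) = 68/11.
The best pure response is high price with expected payoff 68/11.

68/11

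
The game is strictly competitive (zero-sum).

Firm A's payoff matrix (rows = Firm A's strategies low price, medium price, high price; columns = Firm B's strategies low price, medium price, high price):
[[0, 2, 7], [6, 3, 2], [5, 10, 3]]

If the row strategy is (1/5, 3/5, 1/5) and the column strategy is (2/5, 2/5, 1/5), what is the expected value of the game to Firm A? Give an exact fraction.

Against (2/5, 2/5, 1/5), each row's expected payoff is low price: 11/5; medium price: 4; high price: 33/5.
Taking the (1/5, 3/5, 1/5)-weighted average: (1/5)·(11/5) + (3/5)·(4) + (1/5)·(33/5) = 104/25.

104/25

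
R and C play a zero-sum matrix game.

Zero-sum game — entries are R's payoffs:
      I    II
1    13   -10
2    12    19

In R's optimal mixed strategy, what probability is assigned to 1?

Row minima are -10 and 12, so R's maximin is 12; column maxima are 13 and 19, so C's minimax is 13. These differ, so the equilibrium is in mixed strategies.
Let R play 1 with probability p. C is indifferent when 13p + 12(1−p) = −10p + 19(1−p), giving p = 7/30.

7/30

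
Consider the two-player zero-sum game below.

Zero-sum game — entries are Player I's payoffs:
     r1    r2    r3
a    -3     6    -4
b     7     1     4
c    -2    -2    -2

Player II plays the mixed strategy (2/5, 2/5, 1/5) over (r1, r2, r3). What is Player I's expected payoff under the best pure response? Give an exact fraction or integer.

4

a: (-3)·(2/5) + (6)·(2/5) + (-4)·(1/5) = 2/5.
b: (7)·(2/5) + (1)·(2/5) + (4)·(1/5) = 4.
c: (-2)·(2/5) + (-2)·(2/5) + (-2)·(1/5) = -2.
The best pure response is b with expected payoff 4.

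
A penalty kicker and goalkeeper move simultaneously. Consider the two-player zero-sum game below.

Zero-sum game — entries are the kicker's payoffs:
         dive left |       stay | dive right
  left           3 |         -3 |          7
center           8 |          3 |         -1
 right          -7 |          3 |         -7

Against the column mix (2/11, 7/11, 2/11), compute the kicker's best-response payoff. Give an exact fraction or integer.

left: (3)·(2/11) + (-3)·(7/11) + (7)·(2/11) = -1/11.
center: (8)·(2/11) + (3)·(7/11) + (-1)·(2/11) = 35/11.
right: (-7)·(2/11) + (3)·(7/11) + (-7)·(2/11) = -7/11.
The best pure response is center with expected payoff 35/11.

35/11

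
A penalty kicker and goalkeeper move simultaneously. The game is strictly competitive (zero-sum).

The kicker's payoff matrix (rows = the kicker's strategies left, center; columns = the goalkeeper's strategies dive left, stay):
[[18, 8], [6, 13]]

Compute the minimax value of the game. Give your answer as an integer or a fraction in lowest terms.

Row minima are 8 and 6, so the kicker's maximin is 8; column maxima are 18 and 13, so the goalkeeper's minimax is 13. These differ, so the equilibrium is in mixed strategies.
Let the kicker play left with probability p. The goalkeeper is indifferent when 18p + 6(1−p) = 8p + 13(1−p), giving p = 7/17.
Let the goalkeeper play dive left with probability q. The kicker is indifferent when 18q + 8(1−q) = 6q + 13(1−q), giving q = 5/17.
The value is 18·(5/17) + (8)·(12/17) = 186/17.

186/17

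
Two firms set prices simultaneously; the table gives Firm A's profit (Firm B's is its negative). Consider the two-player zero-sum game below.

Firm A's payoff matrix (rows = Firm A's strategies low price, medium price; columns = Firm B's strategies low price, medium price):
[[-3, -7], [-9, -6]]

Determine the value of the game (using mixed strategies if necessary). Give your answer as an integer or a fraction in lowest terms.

-45/7

Row minima are -7 and -9, so Firm A's maximin is -7; column maxima are -3 and -6, so Firm B's minimax is -6. These differ, so the equilibrium is in mixed strategies.
Let Firm A play low price with probability p. Firm B is indifferent when −3p − 9(1−p) = −7p − 6(1−p), giving p = 3/7.
Let Firm B play low price with probability q. Firm A is indifferent when −3q − 7(1−q) = −9q − 6(1−q), giving q = 1/7.
The value is -3·(1/7) + (-7)·(6/7) = -45/7.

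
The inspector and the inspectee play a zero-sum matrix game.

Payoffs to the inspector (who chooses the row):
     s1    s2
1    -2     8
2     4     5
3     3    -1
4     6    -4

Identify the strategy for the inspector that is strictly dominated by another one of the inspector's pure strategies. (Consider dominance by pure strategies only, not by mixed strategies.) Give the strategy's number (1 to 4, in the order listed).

3

Compare 3 with 2: 4 > 3, 5 > -1.
So 2 strictly dominates 3 for the inspector; 3 is strictly dominated.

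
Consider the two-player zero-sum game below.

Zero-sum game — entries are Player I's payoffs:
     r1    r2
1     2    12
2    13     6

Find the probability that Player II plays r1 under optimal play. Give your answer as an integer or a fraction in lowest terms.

Row minima are 2 and 6, so Player I's maximin is 6; column maxima are 13 and 12, so Player II's minimax is 12. These differ, so the equilibrium is in mixed strategies.
Let Player II play r1 with probability q. Player I is indifferent when 2q + 12(1−q) = 13q + 6(1−q), giving q = 6/17.

6/17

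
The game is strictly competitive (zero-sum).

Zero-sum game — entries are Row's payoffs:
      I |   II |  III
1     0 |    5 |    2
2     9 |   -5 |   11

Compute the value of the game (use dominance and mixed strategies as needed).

45/19

Column III is strictly dominated by I for Column (it gives Row more in every row).
The remaining 2×2 game on (1, 2) × (I, II) has no saddle point. Let Row play 1 with probability p; indifference gives 9(1−p) = 5p − 5(1−p), so p = 14/19.
Similarly Column's optimal q on I is 10/19, and the value is 0·(10/19) + (5)·(9/19) = 45/19.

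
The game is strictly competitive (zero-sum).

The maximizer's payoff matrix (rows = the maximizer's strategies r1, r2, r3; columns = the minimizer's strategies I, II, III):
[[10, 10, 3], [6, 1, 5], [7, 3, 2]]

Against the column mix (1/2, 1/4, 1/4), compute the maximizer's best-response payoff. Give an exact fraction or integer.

r1: (10)·(1/2) + (10)·(1/4) + (3)·(1/4) = 33/4.
r2: (6)·(1/2) + (1)·(1/4) + (5)·(1/4) = 9/2.
r3: (7)·(1/2) + (3)·(1/4) + (2)·(1/4) = 19/4.
The best pure response is r1 with expected payoff 33/4.

33/4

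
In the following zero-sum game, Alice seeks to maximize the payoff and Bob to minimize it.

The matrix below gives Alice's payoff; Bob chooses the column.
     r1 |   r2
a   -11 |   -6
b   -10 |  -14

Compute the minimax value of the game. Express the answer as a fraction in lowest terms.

-94/9

Row minima are -11 and -14, so Alice's maximin is -11; column maxima are -10 and -6, so Bob's minimax is -10. These differ, so the equilibrium is in mixed strategies.
Let Alice play a with probability p. Bob is indifferent when −11p − 10(1−p) = −6p − 14(1−p), giving p = 4/9.
Let Bob play r1 with probability q. Alice is indifferent when −11q − 6(1−q) = −10q − 14(1−q), giving q = 8/9.
The value is -11·(8/9) + (-6)·(1/9) = -94/9.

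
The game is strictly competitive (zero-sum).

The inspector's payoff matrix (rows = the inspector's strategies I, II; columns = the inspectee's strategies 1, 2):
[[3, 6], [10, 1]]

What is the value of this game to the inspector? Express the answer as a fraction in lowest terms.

Row minima are 3 and 1, so the inspector's maximin is 3; column maxima are 10 and 6, so the inspectee's minimax is 6. These differ, so the equilibrium is in mixed strategies.
Let the inspector play I with probability p. The inspectee is indifferent when 3p + 10(1−p) = 6p + (1−p), giving p = 3/4.
Let the inspectee play 1 with probability q. The inspector is indifferent when 3q + 6(1−q) = 10q + (1−q), giving q = 5/12.
The value is 3·(5/12) + (6)·(7/12) = 19/4.

19/4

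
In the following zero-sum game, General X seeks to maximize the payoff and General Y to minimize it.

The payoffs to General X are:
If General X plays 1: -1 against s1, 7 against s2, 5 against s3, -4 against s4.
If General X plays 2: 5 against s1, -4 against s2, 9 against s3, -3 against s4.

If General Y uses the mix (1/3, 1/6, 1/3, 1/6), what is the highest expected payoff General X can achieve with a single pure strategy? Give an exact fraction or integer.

1: (-1)·(1/3) + (7)·(1/6) + (5)·(1/3) + (-4)·(1/6) = 11/6.
2: (5)·(1/3) + (-4)·(1/6) + (9)·(1/3) + (-3)·(1/6) = 7/2.
The best pure response is 2 with expected payoff 7/2.

7/2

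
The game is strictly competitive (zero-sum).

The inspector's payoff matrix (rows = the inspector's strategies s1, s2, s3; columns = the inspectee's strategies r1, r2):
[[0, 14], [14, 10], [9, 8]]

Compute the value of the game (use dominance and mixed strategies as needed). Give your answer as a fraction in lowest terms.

Row s3 is strictly dominated by row s2, so the inspector never plays it.
The remaining 2×2 game on (s1, s2) × (r1, r2) has no saddle point. Let the inspector play s1 with probability p; indifference gives 14(1−p) = 14p + 10(1−p), so p = 2/9.
Similarly the inspectee's optimal q on r1 is 2/9, and the value is 0·(2/9) + (14)·(7/9) = 98/9.

98/9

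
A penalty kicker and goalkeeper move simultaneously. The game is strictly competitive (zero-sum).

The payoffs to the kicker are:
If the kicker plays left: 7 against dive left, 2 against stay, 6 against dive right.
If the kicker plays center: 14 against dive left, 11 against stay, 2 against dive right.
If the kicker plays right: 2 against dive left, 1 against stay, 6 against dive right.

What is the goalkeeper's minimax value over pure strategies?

The worst case (largest entry) in each column is dive left: 14, stay: 11, dive right: 6.
The best (smallest) of these is 6.

6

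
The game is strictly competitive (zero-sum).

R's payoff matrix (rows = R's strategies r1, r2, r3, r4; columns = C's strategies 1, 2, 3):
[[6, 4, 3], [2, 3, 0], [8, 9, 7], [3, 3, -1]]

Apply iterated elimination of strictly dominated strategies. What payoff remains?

Row r1 is strictly dominated by row r3 (8>6, 9>4, 7>3); eliminate r1.
Row r2 is strictly dominated by row r3 (8>2, 9>3, 7>0); eliminate r2.
Row r4 is strictly dominated by row r3 (8>3, 9>3, 7>-1); eliminate r4.
Column 1 is strictly dominated by 3 for C (7<8); eliminate 1.
Column 2 is strictly dominated by 3 for C (7<9); eliminate 2.
Only (r3, 3) remains, with payoff 7.

7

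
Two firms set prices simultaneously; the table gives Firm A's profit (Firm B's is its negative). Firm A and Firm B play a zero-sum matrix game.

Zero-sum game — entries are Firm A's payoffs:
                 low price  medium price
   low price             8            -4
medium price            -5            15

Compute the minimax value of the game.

Row minima are -4 and -5, so Firm A's maximin is -4; column maxima are 8 and 15, so Firm B's minimax is 8. These differ, so the equilibrium is in mixed strategies.
Let Firm A play low price with probability p. Firm B is indifferent when 8p − 5(1−p) = −4p + 15(1−p), giving p = 5/8.
Let Firm B play low price with probability q. Firm A is indifferent when 8q − 4(1−q) = −5q + 15(1−q), giving q = 19/32.
The value is 8·(19/32) + (-4)·(13/32) = 25/8.

25/8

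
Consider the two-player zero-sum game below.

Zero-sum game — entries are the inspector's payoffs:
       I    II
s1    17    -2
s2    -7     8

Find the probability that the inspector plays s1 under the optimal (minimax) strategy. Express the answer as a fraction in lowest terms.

15/34

Row minima are -2 and -7, so the inspector's maximin is -2; column maxima are 17 and 8, so the inspectee's minimax is 8. These differ, so the equilibrium is in mixed strategies.
Let the inspector play s1 with probability p. The inspectee is indifferent when 17p − 7(1−p) = −2p + 8(1−p), giving p = 15/34.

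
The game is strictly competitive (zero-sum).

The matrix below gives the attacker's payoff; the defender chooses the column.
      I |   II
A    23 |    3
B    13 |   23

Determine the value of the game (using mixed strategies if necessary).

49/3

Row minima are 3 and 13, so the attacker's maximin is 13; column maxima are 23 and 23, so the defender's minimax is 23. These differ, so the equilibrium is in mixed strategies.
Let the attacker play A with probability p. The defender is indifferent when 23p + 13(1−p) = 3p + 23(1−p), giving p = 1/3.
Let the defender play I with probability q. The attacker is indifferent when 23q + 3(1−q) = 13q + 23(1−q), giving q = 2/3.
The value is 23·(2/3) + (3)·(1/3) = 49/3.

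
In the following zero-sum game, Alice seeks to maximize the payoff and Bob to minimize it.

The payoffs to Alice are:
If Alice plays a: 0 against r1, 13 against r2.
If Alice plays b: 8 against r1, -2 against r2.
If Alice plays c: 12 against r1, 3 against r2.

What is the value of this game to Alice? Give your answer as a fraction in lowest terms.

Row b is strictly dominated by row c, so Alice never plays it.
The remaining 2×2 game on (a, c) × (r1, r2) has no saddle point. Let Alice play a with probability p; indifference gives 12(1−p) = 13p + 3(1−p), so p = 9/22.
Similarly Bob's optimal q on r1 is 5/11, and the value is 0·(5/11) + (13)·(6/11) = 78/11.

78/11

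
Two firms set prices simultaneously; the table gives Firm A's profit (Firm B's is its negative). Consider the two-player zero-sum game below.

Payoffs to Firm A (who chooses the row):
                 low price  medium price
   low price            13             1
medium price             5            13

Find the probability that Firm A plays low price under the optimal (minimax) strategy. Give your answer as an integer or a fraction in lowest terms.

Row minima are 1 and 5, so Firm A's maximin is 5; column maxima are 13 and 13, so Firm B's minimax is 13. These differ, so the equilibrium is in mixed strategies.
Let Firm A play low price with probability p. Firm B is indifferent when 13p + 5(1−p) = p + 13(1−p), giving p = 2/5.

2/5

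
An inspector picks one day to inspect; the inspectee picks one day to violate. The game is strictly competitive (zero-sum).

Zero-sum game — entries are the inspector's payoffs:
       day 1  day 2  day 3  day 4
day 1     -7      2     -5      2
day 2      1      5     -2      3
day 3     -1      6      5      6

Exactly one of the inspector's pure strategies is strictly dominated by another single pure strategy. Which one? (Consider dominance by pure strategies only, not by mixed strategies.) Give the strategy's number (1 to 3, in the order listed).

1

Compare day 1 with day 2: 1 > -7, 5 > 2, -2 > -5, 3 > 2.
So day 2 strictly dominates day 1 for the inspector; day 1 is strictly dominated.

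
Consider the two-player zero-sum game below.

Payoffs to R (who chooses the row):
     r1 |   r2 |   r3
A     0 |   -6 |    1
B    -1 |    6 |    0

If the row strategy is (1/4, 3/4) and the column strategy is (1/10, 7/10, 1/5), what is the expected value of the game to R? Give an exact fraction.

83/40

Against (1/10, 7/10, 1/5), each row's expected payoff is A: -4; B: 41/10.
Taking the (1/4, 3/4)-weighted average: (1/4)·(-4) + (3/4)·(41/10) = 83/40.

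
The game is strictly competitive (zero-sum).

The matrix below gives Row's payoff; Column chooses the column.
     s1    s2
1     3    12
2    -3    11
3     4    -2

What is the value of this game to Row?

18/5

Row 2 is strictly dominated by row 1, so Row never plays it.
The remaining 2×2 game on (1, 3) × (s1, s2) has no saddle point. Let Row play 1 with probability p; indifference gives 3p + 4(1−p) = 12p − 2(1−p), so p = 2/5.
Similarly Column's optimal q on s1 is 14/15, and the value is 3·(14/15) + (12)·(1/15) = 18/5.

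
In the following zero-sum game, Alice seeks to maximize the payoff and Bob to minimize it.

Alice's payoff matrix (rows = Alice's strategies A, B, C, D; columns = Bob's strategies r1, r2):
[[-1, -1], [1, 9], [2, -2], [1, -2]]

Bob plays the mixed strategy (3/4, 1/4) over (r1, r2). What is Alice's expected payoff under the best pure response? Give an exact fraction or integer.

3

A: (-1)·(3/4) + (-1)·(1/4) = -1.
B: (1)·(3/4) + (9)·(1/4) = 3.
C: (2)·(3/4) + (-2)·(1/4) = 1.
D: (1)·(3/4) + (-2)·(1/4) = 1/4.
The best pure response is B with expected payoff 3.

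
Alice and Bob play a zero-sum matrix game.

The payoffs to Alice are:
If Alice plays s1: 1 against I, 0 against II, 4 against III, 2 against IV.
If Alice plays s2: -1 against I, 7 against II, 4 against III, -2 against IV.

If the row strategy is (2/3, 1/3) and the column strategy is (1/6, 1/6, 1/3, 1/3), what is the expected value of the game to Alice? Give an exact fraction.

2

Against (1/6, 1/6, 1/3, 1/3), each row's expected payoff is s1: 13/6; s2: 5/3.
Taking the (2/3, 1/3)-weighted average: (2/3)·(13/6) + (1/3)·(5/3) = 2.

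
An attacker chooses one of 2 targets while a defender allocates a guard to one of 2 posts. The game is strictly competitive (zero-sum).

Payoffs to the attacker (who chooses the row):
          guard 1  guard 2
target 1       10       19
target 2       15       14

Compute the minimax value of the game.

29/2

Row minima are 10 and 14, so the attacker's maximin is 14; column maxima are 15 and 19, so the defender's minimax is 15. These differ, so the equilibrium is in mixed strategies.
Let the attacker play target 1 with probability p. The defender is indifferent when 10p + 15(1−p) = 19p + 14(1−p), giving p = 1/10.
Let the defender play guard 1 with probability q. The attacker is indifferent when 10q + 19(1−q) = 15q + 14(1−q), giving q = 1/2.
The value is 10·(1/2) + (19)·(1/2) = 29/2.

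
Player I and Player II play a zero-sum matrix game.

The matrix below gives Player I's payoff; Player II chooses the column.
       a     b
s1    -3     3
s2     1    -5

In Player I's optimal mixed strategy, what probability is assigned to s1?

Row minima are -3 and -5, so Player I's maximin is -3; column maxima are 1 and 3, so Player II's minimax is 1. These differ, so the equilibrium is in mixed strategies.
Let Player I play s1 with probability p. Player II is indifferent when −3p + (1−p) = 3p − 5(1−p), giving p = 1/2.

1/2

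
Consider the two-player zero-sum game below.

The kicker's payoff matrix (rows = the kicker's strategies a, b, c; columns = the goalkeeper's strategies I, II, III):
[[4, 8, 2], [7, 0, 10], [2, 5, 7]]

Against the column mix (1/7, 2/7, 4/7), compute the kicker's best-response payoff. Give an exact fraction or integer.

47/7

a: (4)·(1/7) + (8)·(2/7) + (2)·(4/7) = 4.
b: (7)·(1/7) + (0)·(2/7) + (10)·(4/7) = 47/7.
c: (2)·(1/7) + (5)·(2/7) + (7)·(4/7) = 40/7.
The best pure response is b with expected payoff 47/7.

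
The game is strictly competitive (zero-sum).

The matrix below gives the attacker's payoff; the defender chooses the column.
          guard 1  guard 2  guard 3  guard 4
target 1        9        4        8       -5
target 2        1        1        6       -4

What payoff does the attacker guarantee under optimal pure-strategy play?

Row minima: -5, -4 → the attacker's maximin is -4.
Column maxima: 9, 4, 8, -4 → the defender's minimax is -4.
They coincide at (target 2, guard 4), so the value is -4.

-4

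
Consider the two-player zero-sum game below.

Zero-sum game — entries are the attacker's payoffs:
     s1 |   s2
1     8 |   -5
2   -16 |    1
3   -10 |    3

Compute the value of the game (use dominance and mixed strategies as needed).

Row 2 is strictly dominated by row 3, so the attacker never plays it.
The remaining 2×2 game on (1, 3) × (s1, s2) has no saddle point. Let the attacker play 1 with probability p; indifference gives 8p − 10(1−p) = −5p + 3(1−p), so p = 1/2.
Similarly the defender's optimal q on s1 is 4/13, and the value is 8·(4/13) + (-5)·(9/13) = -1.

-1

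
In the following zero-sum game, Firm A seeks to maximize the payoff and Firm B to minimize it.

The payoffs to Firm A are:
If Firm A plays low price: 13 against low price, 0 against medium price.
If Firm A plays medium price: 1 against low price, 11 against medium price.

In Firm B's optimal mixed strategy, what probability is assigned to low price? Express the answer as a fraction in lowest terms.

Row minima are 0 and 1, so Firm A's maximin is 1; column maxima are 13 and 11, so Firm B's minimax is 11. These differ, so the equilibrium is in mixed strategies.
Let Firm B play low price with probability q. Firm A is indifferent when 13q = q + 11(1−q), giving q = 11/23.

11/23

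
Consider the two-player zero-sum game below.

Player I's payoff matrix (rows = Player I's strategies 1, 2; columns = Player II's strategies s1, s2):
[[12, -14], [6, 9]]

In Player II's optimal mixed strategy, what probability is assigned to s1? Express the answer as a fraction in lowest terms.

Row minima are -14 and 6, so Player I's maximin is 6; column maxima are 12 and 9, so Player II's minimax is 9. These differ, so the equilibrium is in mixed strategies.
Let Player II play s1 with probability q. Player I is indifferent when 12q − 14(1−q) = 6q + 9(1−q), giving q = 23/29.

23/29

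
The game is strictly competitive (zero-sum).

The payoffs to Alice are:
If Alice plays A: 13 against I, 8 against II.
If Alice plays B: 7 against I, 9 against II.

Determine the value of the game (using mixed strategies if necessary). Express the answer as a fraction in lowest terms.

61/7

Row minima are 8 and 7, so Alice's maximin is 8; column maxima are 13 and 9, so Bob's minimax is 9. These differ, so the equilibrium is in mixed strategies.
Let Alice play A with probability p. Bob is indifferent when 13p + 7(1−p) = 8p + 9(1−p), giving p = 2/7.
Let Bob play I with probability q. Alice is indifferent when 13q + 8(1−q) = 7q + 9(1−q), giving q = 1/7.
The value is 13·(1/7) + (8)·(6/7) = 61/7.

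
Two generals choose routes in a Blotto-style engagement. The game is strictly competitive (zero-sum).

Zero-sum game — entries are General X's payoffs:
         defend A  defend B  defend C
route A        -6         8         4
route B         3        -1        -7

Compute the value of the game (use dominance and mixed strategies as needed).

Column defend B is strictly dominated by defend C for General Y (it gives General X more in every row).
The remaining 2×2 game on (route A, route B) × (defend A, defend C) has no saddle point. Let General X play route A with probability p; indifference gives −6p + 3(1−p) = 4p − 7(1−p), so p = 1/2.
Similarly General Y's optimal q on defend A is 11/20, and the value is -6·(11/20) + (4)·(9/20) = -3/2.

-3/2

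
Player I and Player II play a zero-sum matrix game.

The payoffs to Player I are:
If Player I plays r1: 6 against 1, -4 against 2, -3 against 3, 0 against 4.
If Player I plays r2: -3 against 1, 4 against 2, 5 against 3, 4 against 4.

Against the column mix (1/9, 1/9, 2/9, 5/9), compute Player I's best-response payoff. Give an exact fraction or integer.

r1: (6)·(1/9) + (-4)·(1/9) + (-3)·(2/9) + (0)·(5/9) = -4/9.
r2: (-3)·(1/9) + (4)·(1/9) + (5)·(2/9) + (4)·(5/9) = 31/9.
The best pure response is r2 with expected payoff 31/9.

31/9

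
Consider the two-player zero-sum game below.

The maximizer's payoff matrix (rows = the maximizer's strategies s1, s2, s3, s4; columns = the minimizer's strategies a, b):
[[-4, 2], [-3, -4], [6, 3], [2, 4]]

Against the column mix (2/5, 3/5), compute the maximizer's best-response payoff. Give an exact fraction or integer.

s1: (-4)·(2/5) + (2)·(3/5) = -2/5.
s2: (-3)·(2/5) + (-4)·(3/5) = -18/5.
s3: (6)·(2/5) + (3)·(3/5) = 21/5.
s4: (2)·(2/5) + (4)·(3/5) = 16/5.
The best pure response is s3 with expected payoff 21/5.

21/5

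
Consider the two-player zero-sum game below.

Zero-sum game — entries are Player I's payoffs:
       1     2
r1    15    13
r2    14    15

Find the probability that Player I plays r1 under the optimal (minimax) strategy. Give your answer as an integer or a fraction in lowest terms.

1/3

Row minima are 13 and 14, so Player I's maximin is 14; column maxima are 15 and 15, so Player II's minimax is 15. These differ, so the equilibrium is in mixed strategies.
Let Player I play r1 with probability p. Player II is indifferent when 15p + 14(1−p) = 13p + 15(1−p), giving p = 1/3.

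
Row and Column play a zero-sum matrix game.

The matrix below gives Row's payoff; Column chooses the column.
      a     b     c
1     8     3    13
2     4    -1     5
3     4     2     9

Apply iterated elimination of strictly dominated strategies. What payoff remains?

3

Row 3 is strictly dominated by row 1 (8>4, 3>2, 13>9); eliminate 3.
Row 2 is strictly dominated by row 1 (8>4, 3>-1, 13>5); eliminate 2.
Column c is strictly dominated by a for Column (8<13); eliminate c.
Column a is strictly dominated by b for Column (3<8); eliminate a.
Only (1, b) remains, with payoff 3.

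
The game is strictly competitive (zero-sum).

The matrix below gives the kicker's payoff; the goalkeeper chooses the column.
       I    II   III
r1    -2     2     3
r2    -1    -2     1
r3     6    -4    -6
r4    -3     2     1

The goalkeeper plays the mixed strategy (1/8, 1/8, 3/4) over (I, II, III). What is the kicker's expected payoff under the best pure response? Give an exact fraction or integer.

r1: (-2)·(1/8) + (2)·(1/8) + (3)·(3/4) = 9/4.
r2: (-1)·(1/8) + (-2)·(1/8) + (1)·(3/4) = 3/8.
r3: (6)·(1/8) + (-4)·(1/8) + (-6)·(3/4) = -17/4.
r4: (-3)·(1/8) + (2)·(1/8) + (1)·(3/4) = 5/8.
The best pure response is r1 with expected payoff 9/4.

9/4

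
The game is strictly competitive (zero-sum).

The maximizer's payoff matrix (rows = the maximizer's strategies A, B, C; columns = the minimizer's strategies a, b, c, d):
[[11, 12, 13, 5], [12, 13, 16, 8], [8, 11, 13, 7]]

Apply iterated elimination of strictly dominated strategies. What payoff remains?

Column a is strictly dominated by d for the minimizer (5<11, 8<12, 7<8); eliminate a.
Row A is strictly dominated by row B (13>12, 16>13, 8>5); eliminate A.
Row C is strictly dominated by row B (13>11, 16>13, 8>7); eliminate C.
Column b is strictly dominated by d for the minimizer (8<13); eliminate b.
Column c is strictly dominated by d for the minimizer (8<16); eliminate c.
Only (B, d) remains, with payoff 8.

8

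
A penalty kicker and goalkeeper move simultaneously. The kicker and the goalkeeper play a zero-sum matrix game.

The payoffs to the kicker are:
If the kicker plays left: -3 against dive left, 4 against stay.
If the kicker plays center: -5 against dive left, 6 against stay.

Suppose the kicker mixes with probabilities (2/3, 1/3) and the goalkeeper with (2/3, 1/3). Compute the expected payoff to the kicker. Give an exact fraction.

Against (2/3, 1/3), each row's expected payoff is left: -2/3; center: -4/3.
Taking the (2/3, 1/3)-weighted average: (2/3)·(-2/3) + (1/3)·(-4/3) = -8/9.

-8/9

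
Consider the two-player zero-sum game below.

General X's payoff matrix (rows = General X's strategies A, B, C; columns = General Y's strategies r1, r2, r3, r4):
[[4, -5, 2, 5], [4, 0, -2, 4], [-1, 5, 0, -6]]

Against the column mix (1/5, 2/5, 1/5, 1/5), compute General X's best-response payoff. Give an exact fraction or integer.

6/5

A: (4)·(1/5) + (-5)·(2/5) + (2)·(1/5) + (5)·(1/5) = 1/5.
B: (4)·(1/5) + (0)·(2/5) + (-2)·(1/5) + (4)·(1/5) = 6/5.
C: (-1)·(1/5) + (5)·(2/5) + (0)·(1/5) + (-6)·(1/5) = 3/5.
The best pure response is B with expected payoff 6/5.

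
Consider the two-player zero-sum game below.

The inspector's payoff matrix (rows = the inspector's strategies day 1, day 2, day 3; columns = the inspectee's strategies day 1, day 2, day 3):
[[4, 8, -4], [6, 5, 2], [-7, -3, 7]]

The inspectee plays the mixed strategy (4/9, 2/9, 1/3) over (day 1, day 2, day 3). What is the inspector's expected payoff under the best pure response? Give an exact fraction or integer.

day 1: (4)·(4/9) + (8)·(2/9) + (-4)·(1/3) = 20/9.
day 2: (6)·(4/9) + (5)·(2/9) + (2)·(1/3) = 40/9.
day 3: (-7)·(4/9) + (-3)·(2/9) + (7)·(1/3) = -13/9.
The best pure response is day 2 with expected payoff 40/9.

40/9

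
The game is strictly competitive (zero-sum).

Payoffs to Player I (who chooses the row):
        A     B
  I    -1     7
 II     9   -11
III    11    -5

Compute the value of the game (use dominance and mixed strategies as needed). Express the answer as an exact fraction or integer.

3

Row II is strictly dominated by row III, so Player I never plays it.
The remaining 2×2 game on (I, III) × (A, B) has no saddle point. Let Player I play I with probability p; indifference gives −p + 11(1−p) = 7p − 5(1−p), so p = 2/3.
Similarly Player II's optimal q on A is 1/2, and the value is -1·(1/2) + (7)·(1/2) = 3.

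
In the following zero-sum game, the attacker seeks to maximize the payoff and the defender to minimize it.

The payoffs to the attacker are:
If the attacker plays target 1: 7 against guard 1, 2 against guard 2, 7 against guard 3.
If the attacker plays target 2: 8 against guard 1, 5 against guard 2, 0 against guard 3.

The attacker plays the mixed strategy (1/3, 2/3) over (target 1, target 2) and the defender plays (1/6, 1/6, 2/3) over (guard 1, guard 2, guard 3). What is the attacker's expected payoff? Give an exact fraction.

Against (1/6, 1/6, 2/3), each row's expected payoff is target 1: 37/6; target 2: 13/6.
Taking the (1/3, 2/3)-weighted average: (1/3)·(37/6) + (2/3)·(13/6) = 7/2.

7/2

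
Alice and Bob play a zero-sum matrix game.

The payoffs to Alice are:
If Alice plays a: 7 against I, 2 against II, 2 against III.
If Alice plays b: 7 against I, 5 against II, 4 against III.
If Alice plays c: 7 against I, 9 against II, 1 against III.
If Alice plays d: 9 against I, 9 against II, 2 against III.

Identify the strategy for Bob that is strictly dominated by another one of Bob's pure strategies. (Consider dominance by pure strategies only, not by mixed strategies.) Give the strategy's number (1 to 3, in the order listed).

1

Bob prefers columns that give Alice less. Compare I with III: 2 < 7, 4 < 7, 1 < 7, 2 < 9.
So III strictly dominates I for Bob; I is strictly dominated.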